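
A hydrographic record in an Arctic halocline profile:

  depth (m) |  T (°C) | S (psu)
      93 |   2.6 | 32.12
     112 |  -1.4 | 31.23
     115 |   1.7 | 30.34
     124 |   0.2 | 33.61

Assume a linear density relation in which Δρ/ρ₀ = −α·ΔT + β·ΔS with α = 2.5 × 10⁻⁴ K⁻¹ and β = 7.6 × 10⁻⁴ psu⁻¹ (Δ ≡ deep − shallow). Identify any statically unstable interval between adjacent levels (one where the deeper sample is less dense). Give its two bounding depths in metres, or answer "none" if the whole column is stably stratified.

112–115 m

Evaluate Δρ/ρ₀ = −αΔT + βΔS across each adjacent pair:
  93–112 m: −αΔT+βΔS = −(2.5 × 10⁻⁴)(-4.0)+(7.6 × 10⁻⁴)(-0.89) = 3.2 × 10⁻⁴ → stable
  112–115 m: −αΔT+βΔS = −(2.5 × 10⁻⁴)(+3.1)+(7.6 × 10⁻⁴)(-0.89) = -1.5 × 10⁻³ → UNSTABLE
  115–124 m: −αΔT+βΔS = −(2.5 × 10⁻⁴)(-1.5)+(7.6 × 10⁻⁴)(+3.27) = 2.9 × 10⁻³ → stable
The 112–115 m interval has Δρ < 0: lighter water underlies denser water.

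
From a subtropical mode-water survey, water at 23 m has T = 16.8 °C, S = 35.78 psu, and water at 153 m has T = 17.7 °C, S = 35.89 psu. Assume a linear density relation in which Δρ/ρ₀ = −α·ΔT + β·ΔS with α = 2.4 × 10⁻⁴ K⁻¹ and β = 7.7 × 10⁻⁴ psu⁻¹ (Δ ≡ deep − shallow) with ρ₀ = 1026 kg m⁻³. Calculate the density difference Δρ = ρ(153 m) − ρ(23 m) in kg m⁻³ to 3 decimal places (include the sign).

ΔT = +0.9 K, ΔS = +0.11 psu (deep − shallow).
Δρ/ρ₀ = −(2.4 × 10⁻⁴)(+0.9) + (7.7 × 10⁻⁴)(+0.11) = -1.313 × 10⁻⁴.
Δρ = 1026 × (-1.313 × 10⁻⁴) = -0.135 kg m⁻³.
Negative Δρ: lighter below, statically unstable.

-0.135 kg m⁻³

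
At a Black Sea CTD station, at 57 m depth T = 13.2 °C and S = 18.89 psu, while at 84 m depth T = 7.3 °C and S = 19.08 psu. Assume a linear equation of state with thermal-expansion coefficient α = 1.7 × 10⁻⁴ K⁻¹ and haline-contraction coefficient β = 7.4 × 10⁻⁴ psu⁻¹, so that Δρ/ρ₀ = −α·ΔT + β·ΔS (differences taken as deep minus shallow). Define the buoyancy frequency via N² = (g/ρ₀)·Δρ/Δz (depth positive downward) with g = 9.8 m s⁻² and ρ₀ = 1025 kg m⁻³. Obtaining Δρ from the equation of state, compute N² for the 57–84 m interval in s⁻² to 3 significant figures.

ΔT = -5.9 K, ΔS = +0.19 psu (deep − shallow).
Δρ/ρ₀ = −αΔT + βΔS = 1.003 × 10⁻³ + 1.406 × 10⁻⁴ = 1.1436 × 10⁻³, so Δρ ≈ 1.172 kg m⁻³.
N² = (g/ρ₀)·Δρ/Δz = g·(Δρ/ρ₀)/Δz = 9.8 × 1.1436 × 10⁻³ / 27 = 4.1508 × 10⁻⁴ s⁻² ≈ 4.15 × 10⁻⁴ s⁻².

4.15 × 10⁻⁴ s⁻²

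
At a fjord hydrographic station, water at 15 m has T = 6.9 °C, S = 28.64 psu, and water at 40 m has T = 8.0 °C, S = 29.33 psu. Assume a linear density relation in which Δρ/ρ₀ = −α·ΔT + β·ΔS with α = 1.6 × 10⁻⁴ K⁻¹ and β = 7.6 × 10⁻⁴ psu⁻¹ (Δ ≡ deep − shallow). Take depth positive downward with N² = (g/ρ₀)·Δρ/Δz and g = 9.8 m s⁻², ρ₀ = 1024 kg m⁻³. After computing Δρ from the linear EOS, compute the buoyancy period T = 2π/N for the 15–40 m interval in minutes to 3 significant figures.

8.96 min

ΔT = +1.1 K, ΔS = +0.69 psu (deep − shallow).
Δρ/ρ₀ = −αΔT + βΔS = -1.76 × 10⁻⁴ + 5.244 × 10⁻⁴ = 3.484 × 10⁻⁴, so Δρ ≈ 0.3568 kg m⁻³.
N² = (g/ρ₀)·Δρ/Δz = g·(Δρ/ρ₀)/Δz = 9.8 × 3.484 × 10⁻⁴ / 25 = 1.3657 × 10⁻⁴ s⁻².
N = √(1.3657 × 10⁻⁴) = 0.011686 rad s⁻¹ → T = 2π/N = 537.67 s = 8.9612 min ≈ 8.96 min.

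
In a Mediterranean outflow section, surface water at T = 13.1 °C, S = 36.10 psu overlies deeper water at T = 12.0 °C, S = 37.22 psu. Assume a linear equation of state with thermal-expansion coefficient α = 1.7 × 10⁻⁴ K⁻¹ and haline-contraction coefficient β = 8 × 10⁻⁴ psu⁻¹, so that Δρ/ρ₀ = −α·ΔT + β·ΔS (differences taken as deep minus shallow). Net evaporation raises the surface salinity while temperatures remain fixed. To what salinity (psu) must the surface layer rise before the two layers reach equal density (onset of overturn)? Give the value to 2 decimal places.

37.45 psu

Neutral buoyancy requires −α(T_deep − T_surf) + β(S_deep − S_surf′) = 0.
S_surf′ = S_deep − (α/β)·ΔT = 37.22 − (1.7 × 10⁻⁴/8 × 10⁻⁴)·(-1.1) = 37.4537 psu.
Increase required: 37.4537 − 36.10 = 1.3537 psu.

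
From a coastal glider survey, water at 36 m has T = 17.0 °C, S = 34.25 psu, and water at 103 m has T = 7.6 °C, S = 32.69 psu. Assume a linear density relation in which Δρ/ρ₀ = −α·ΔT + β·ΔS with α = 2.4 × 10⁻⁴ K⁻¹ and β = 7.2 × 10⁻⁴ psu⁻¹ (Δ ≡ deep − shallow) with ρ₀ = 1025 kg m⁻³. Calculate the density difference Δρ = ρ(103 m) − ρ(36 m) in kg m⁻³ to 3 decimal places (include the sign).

ΔT = -9.4 K, ΔS = -1.56 psu (deep − shallow).
Δρ/ρ₀ = −(2.4 × 10⁻⁴)(-9.4) + (7.2 × 10⁻⁴)(-1.56) = 1.1328 × 10⁻³.
Δρ = 1025 × (1.1328 × 10⁻³) = +1.161 kg m⁻³.
Positive Δρ: denser below, stable.

+1.161 kg m⁻³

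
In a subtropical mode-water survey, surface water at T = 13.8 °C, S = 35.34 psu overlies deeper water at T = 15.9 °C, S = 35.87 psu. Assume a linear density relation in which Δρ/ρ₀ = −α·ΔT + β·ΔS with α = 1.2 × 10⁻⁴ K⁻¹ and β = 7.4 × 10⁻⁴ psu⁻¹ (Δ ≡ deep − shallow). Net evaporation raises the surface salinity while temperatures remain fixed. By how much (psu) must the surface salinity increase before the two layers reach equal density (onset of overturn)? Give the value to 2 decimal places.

Neutral buoyancy requires −α(T_deep − T_surf) + β(S_deep − S_surf′) = 0.
S_surf′ = S_deep − (α/β)·ΔT = 35.87 − (1.2 × 10⁻⁴/7.4 × 10⁻⁴)·(+2.1) = 35.5295 psu.
Increase required: 35.5295 − 35.34 = 0.1895 psu.

0.19 psu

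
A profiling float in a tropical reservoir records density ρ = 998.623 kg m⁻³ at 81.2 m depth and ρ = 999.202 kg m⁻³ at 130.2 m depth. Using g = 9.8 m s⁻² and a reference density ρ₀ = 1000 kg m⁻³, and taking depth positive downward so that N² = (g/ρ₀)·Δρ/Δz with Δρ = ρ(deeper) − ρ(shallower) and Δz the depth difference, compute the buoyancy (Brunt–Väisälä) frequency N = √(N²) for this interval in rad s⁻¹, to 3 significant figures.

0.0108 rad s⁻¹

Δρ = 999.202 − 998.623 = 0.579 kg m⁻³ over Δz = 130.2 − 81.2 = 49 m.
N² = (9.8/1000) × (0.579/49) = 1.1580 × 10⁻⁴ s⁻².
N = √(1.1580 × 10⁻⁴) = 0.010761 rad s⁻¹ ≈ 0.0108 rad s⁻¹.
Since Δρ > 0 the layer is stably stratified.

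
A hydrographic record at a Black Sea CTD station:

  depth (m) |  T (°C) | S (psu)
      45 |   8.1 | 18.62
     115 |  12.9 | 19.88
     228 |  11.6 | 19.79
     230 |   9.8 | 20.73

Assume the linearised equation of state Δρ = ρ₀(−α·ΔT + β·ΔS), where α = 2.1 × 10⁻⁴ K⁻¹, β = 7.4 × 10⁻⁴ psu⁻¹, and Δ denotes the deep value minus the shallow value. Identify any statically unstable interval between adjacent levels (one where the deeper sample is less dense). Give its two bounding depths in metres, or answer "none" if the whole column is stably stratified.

Evaluate Δρ/ρ₀ = −αΔT + βΔS across each adjacent pair:
  45–115 m: −αΔT+βΔS = −(2.1 × 10⁻⁴)(+4.8)+(7.4 × 10⁻⁴)(+1.26) = -7.6 × 10⁻⁵ → UNSTABLE
  115–228 m: −αΔT+βΔS = −(2.1 × 10⁻⁴)(-1.3)+(7.4 × 10⁻⁴)(-0.09) = 2.1 × 10⁻⁴ → stable
  228–230 m: −αΔT+βΔS = −(2.1 × 10⁻⁴)(-1.8)+(7.4 × 10⁻⁴)(+0.94) = 1.1 × 10⁻³ → stable
The 45–115 m interval has Δρ < 0: lighter water underlies denser water.

45–115 m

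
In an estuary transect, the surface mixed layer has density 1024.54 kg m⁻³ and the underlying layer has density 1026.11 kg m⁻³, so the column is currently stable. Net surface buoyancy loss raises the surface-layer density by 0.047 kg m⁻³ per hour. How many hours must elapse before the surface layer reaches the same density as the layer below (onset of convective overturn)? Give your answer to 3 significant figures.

33.4 hours

Density deficit of the surface layer: 1026.11 − 1024.54 = 1.57 kg m⁻³.
Required change = 1.57 / 0.047 = 33.4 hours.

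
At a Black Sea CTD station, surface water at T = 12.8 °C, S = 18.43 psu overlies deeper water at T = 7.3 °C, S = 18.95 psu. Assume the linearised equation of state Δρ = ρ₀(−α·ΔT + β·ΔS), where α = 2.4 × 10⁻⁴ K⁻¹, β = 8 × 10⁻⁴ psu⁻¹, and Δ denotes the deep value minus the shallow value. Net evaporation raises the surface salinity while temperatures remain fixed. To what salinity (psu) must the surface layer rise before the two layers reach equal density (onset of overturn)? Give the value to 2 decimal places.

20.60 psu

Neutral buoyancy requires −α(T_deep − T_surf) + β(S_deep − S_surf′) = 0.
S_surf′ = S_deep − (α/β)·ΔT = 18.95 − (2.4 × 10⁻⁴/8 × 10⁻⁴)·(-5.5) = 20.6000 psu.
Increase required: 20.6000 − 18.43 = 2.1700 psu.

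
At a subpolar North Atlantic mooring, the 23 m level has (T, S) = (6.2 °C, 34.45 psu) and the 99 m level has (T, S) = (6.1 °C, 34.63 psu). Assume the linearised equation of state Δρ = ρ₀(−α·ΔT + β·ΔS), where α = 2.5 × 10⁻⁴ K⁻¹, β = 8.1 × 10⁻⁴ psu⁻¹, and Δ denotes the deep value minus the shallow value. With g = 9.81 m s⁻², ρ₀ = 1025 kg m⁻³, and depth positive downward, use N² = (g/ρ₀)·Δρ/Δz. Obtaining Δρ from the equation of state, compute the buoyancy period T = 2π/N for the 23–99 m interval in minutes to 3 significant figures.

ΔT = -0.1 K, ΔS = +0.18 psu (deep − shallow).
Δρ/ρ₀ = −αΔT + βΔS = 2.50 × 10⁻⁵ + 1.458 × 10⁻⁴ = 1.708 × 10⁻⁴, so Δρ ≈ 0.1751 kg m⁻³.
N² = (g/ρ₀)·Δρ/Δz = g·(Δρ/ρ₀)/Δz = 9.81 × 1.708 × 10⁻⁴ / 76 = 2.2047 × 10⁻⁵ s⁻².
N = √(2.2047 × 10⁻⁵) = 4.6954 × 10⁻³ rad s⁻¹ → T = 2π/N = 1.3382 × 10³ s = 22.303 min ≈ 22.3 min.

22.3 min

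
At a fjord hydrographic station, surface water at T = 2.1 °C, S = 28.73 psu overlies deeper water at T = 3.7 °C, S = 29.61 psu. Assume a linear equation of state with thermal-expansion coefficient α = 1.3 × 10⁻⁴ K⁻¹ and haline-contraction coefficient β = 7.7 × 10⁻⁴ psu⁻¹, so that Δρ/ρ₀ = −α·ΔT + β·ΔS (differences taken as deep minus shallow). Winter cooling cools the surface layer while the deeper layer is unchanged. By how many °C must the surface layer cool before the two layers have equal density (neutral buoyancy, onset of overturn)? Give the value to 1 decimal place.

Neutral buoyancy requires Δρ = 0, i.e. −α(T_deep − T_surf′) + β(S_deep − S_surf) = 0.
T_surf′ = T_deep − (β/α)·ΔS = 3.7 − (7.7 × 10⁻⁴/1.3 × 10⁻⁴)·(+0.88) = -1.512 °C.
Cooling required: 2.1 − (-1.512) = 3.612 °C.

3.6 °C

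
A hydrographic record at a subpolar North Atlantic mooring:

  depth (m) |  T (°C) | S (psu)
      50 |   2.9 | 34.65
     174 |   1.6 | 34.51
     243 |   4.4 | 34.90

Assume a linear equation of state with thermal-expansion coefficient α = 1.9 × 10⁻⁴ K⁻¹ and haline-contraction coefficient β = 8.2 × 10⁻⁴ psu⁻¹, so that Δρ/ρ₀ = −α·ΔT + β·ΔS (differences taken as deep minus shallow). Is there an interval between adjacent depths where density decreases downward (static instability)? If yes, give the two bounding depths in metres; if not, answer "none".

Evaluate Δρ/ρ₀ = −αΔT + βΔS across each adjacent pair:
  50–174 m: −αΔT+βΔS = −(1.9 × 10⁻⁴)(-1.3)+(8.2 × 10⁻⁴)(-0.14) = 1.3 × 10⁻⁴ → stable
  174–243 m: −αΔT+βΔS = −(1.9 × 10⁻⁴)(+2.8)+(8.2 × 10⁻⁴)(+0.39) = -2.1 × 10⁻⁴ → UNSTABLE
The 174–243 m interval has Δρ < 0: lighter water underlies denser water.

174–243 m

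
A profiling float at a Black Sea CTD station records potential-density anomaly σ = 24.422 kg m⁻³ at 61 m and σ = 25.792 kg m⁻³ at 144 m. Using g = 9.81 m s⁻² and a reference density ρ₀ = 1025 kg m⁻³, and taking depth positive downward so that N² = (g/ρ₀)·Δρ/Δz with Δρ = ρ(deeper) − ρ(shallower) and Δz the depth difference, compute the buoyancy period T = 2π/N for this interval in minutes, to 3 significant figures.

8.33 min

Δρ = 1025.792 − 1024.422 = 1.370 kg m⁻³ over Δz = 144 − 61 = 83 m.
N² = (9.81/1025) × (1.370/83) = 1.5797 × 10⁻⁴ s⁻².
N = √(1.5797 × 10⁻⁴) = 0.012569 rad s⁻¹, so T = 2π/N = 499.90 s = 8.3317 min ≈ 8.33 min.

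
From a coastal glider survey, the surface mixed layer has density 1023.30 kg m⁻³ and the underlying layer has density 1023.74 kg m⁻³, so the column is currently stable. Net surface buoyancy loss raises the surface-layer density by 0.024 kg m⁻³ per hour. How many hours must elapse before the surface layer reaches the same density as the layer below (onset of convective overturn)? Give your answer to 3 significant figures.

Density deficit of the surface layer: 1023.74 − 1023.30 = 0.44 kg m⁻³.
Required change = 0.44 / 0.024 = 18.3 hours.

18.3 hours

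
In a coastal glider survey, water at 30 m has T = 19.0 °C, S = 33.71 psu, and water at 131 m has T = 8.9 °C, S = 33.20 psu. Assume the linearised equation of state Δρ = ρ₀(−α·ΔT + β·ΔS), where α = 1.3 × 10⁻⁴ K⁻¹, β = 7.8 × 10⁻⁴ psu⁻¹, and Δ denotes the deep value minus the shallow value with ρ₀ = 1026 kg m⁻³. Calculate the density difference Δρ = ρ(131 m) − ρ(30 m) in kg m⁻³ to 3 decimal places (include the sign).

ΔT = -10.1 K, ΔS = -0.51 psu (deep − shallow).
Δρ/ρ₀ = −(1.3 × 10⁻⁴)(-10.1) + (7.8 × 10⁻⁴)(-0.51) = 9.152 × 10⁻⁴.
Δρ = 1026 × (9.152 × 10⁻⁴) = +0.939 kg m⁻³.
Positive Δρ: denser below, stable.

+0.939 kg m⁻³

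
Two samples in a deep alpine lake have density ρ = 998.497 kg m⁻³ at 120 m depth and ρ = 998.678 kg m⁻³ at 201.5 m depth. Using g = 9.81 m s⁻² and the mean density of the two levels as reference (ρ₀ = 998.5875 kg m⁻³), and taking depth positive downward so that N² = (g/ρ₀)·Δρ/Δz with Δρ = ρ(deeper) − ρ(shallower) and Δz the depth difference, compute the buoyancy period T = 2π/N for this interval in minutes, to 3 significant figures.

22.4 min

Δρ = 998.678 − 998.497 = 0.181 kg m⁻³ over Δz = 201.5 − 120 = 81.5 m.
N² = (9.81/998.5875) × (0.181/81.5) = 2.1817 × 10⁻⁵ s⁻².
N = √(2.1817 × 10⁻⁵) = 4.6709 × 10⁻³ rad s⁻¹, so T = 2π/N = 1.3452 × 10³ s = 22.420 min ≈ 22.4 min.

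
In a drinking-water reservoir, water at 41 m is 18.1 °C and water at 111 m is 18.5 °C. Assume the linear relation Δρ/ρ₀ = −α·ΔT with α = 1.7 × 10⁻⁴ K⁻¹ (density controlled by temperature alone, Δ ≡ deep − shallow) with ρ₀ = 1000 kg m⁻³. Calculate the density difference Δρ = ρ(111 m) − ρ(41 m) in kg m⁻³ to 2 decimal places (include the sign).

ΔT = +0.4 K, Δρ/ρ₀ = −αΔT = -6.80 × 10⁻⁵.
Δρ = 1000 × (-6.80 × 10⁻⁵) = -0.07 kg m⁻³.
Negative Δρ: lighter below, statically unstable.

-0.07 kg m⁻³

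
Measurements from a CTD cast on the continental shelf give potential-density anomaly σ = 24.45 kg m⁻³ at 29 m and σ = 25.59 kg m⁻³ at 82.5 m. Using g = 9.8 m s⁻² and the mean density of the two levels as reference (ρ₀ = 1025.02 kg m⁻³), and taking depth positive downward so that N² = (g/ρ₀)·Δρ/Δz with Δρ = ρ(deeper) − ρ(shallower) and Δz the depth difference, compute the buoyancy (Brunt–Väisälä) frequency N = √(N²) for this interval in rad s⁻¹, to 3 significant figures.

0.0143 rad s⁻¹

Δρ = 1025.59 − 1024.45 = 1.14 kg m⁻³ over Δz = 82.5 − 29 = 53.5 m.
N² = (9.8/1025.02) × (1.14/53.5) = 2.0373 × 10⁻⁴ s⁻².
N = √(2.0373 × 10⁻⁴) = 0.014273 rad s⁻¹ ≈ 0.0143 rad s⁻¹.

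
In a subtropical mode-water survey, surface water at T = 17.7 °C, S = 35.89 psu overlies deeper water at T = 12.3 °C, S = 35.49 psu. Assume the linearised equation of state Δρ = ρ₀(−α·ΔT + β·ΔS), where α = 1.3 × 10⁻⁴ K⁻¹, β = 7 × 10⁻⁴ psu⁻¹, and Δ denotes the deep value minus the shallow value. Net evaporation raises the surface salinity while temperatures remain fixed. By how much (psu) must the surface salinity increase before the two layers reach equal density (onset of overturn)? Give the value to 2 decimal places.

0.60 psu

Neutral buoyancy requires −α(T_deep − T_surf) + β(S_deep − S_surf′) = 0.
S_surf′ = S_deep − (α/β)·ΔT = 35.49 − (1.3 × 10⁻⁴/7 × 10⁻⁴)·(-5.4) = 36.4929 psu.
Increase required: 36.4929 − 35.89 = 0.6029 psu.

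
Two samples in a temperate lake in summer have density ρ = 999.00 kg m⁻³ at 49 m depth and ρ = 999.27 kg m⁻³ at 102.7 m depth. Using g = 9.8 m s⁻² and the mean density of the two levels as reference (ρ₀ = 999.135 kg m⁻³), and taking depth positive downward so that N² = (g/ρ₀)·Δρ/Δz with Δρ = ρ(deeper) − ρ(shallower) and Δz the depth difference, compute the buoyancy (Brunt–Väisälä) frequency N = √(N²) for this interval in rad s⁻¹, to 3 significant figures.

Δρ = 999.27 − 999.00 = 0.27 kg m⁻³ over Δz = 102.7 − 49 = 53.7 m.
N² = (9.8/999.135) × (0.27/53.7) = 4.9316 × 10⁻⁵ s⁻².
N = √(4.9316 × 10⁻⁵) = 7.0225 × 10⁻³ rad s⁻¹ ≈ 7.02 × 10⁻³ rad s⁻¹.
A positive N² confirms static stability across the interval.

7.02 × 10⁻³ rad s⁻¹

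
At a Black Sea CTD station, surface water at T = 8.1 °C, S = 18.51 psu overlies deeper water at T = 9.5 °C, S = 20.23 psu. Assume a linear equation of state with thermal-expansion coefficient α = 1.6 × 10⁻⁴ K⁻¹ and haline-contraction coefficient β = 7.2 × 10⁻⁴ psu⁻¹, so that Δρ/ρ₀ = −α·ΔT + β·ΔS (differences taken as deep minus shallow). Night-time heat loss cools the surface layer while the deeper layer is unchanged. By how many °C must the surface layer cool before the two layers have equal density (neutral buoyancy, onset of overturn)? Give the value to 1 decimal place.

Neutral buoyancy requires Δρ = 0, i.e. −α(T_deep − T_surf′) + β(S_deep − S_surf) = 0.
T_surf′ = T_deep − (β/α)·ΔS = 9.5 − (7.2 × 10⁻⁴/1.6 × 10⁻⁴)·(+1.72) = 1.760 °C.
Cooling required: 8.1 − (1.760) = 6.340 °C.

6.3 °C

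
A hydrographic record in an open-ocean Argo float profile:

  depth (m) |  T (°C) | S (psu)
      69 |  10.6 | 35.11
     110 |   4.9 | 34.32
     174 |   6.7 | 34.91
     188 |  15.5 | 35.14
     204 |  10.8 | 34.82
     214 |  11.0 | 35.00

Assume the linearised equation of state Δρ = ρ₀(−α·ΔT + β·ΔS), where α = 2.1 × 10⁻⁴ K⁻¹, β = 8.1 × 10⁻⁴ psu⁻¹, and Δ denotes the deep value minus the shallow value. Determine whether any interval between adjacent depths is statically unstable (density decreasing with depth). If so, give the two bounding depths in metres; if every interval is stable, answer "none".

Evaluate Δρ/ρ₀ = −αΔT + βΔS across each adjacent pair:
  69–110 m: −αΔT+βΔS = −(2.1 × 10⁻⁴)(-5.7)+(8.1 × 10⁻⁴)(-0.79) = 5.6 × 10⁻⁴ → stable
  110–174 m: −αΔT+βΔS = −(2.1 × 10⁻⁴)(+1.8)+(8.1 × 10⁻⁴)(+0.59) = 1.0 × 10⁻⁴ → stable
  174–188 m: −αΔT+βΔS = −(2.1 × 10⁻⁴)(+8.8)+(8.1 × 10⁻⁴)(+0.23) = -1.7 × 10⁻³ → UNSTABLE
  188–204 m: −αΔT+βΔS = −(2.1 × 10⁻⁴)(-4.7)+(8.1 × 10⁻⁴)(-0.32) = 7.3 × 10⁻⁴ → stable
  204–214 m: −αΔT+βΔS = −(2.1 × 10⁻⁴)(+0.2)+(8.1 × 10⁻⁴)(+0.18) = 1.0 × 10⁻⁴ → stable
The 174–188 m interval has Δρ < 0: lighter water underlies denser water.

174–188 m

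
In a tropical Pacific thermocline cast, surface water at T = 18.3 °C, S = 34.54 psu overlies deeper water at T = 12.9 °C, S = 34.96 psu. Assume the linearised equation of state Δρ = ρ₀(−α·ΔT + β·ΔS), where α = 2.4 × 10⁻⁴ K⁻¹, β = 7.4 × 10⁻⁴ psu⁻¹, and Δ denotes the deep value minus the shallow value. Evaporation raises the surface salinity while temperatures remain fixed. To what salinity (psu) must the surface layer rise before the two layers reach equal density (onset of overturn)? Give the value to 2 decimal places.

Neutral buoyancy requires −α(T_deep − T_surf) + β(S_deep − S_surf′) = 0.
S_surf′ = S_deep − (α/β)·ΔT = 34.96 − (2.4 × 10⁻⁴/7.4 × 10⁻⁴)·(-5.4) = 36.7114 psu.
Increase required: 36.7114 − 34.54 = 2.1714 psu.

36.71 psu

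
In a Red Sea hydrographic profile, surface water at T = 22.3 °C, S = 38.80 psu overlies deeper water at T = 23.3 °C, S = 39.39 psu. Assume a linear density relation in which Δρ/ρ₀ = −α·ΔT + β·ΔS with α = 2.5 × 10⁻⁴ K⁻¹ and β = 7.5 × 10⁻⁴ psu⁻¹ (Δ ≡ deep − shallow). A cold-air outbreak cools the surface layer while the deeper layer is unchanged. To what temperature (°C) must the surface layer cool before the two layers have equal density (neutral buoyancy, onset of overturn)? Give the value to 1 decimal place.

Neutral buoyancy requires Δρ = 0, i.e. −α(T_deep − T_surf′) + β(S_deep − S_surf) = 0.
T_surf′ = T_deep − (β/α)·ΔS = 23.3 − (7.5 × 10⁻⁴/2.5 × 10⁻⁴)·(+0.59) = 21.530 °C.
Cooling required: 22.3 − (21.530) = 0.770 °C.

21.5 °C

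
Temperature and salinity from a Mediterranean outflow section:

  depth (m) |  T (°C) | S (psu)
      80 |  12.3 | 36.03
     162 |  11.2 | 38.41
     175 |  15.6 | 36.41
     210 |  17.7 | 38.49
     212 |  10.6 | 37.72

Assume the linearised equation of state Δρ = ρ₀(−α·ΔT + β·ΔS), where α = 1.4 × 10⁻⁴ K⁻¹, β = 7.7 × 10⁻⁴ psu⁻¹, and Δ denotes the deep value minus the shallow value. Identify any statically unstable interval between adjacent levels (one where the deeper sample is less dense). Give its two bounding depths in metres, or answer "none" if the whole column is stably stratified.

Evaluate Δρ/ρ₀ = −αΔT + βΔS across each adjacent pair:
  80–162 m: −αΔT+βΔS = −(1.4 × 10⁻⁴)(-1.1)+(7.7 × 10⁻⁴)(+2.38) = 2.0 × 10⁻³ → stable
  162–175 m: −αΔT+βΔS = −(1.4 × 10⁻⁴)(+4.4)+(7.7 × 10⁻⁴)(-2.00) = -2.2 × 10⁻³ → UNSTABLE
  175–210 m: −αΔT+βΔS = −(1.4 × 10⁻⁴)(+2.1)+(7.7 × 10⁻⁴)(+2.08) = 1.3 × 10⁻³ → stable
  210–212 m: −αΔT+βΔS = −(1.4 × 10⁻⁴)(-7.1)+(7.7 × 10⁻⁴)(-0.77) = 4.0 × 10⁻⁴ → stable
The 162–175 m interval has Δρ < 0: lighter water underlies denser water.

162–175 m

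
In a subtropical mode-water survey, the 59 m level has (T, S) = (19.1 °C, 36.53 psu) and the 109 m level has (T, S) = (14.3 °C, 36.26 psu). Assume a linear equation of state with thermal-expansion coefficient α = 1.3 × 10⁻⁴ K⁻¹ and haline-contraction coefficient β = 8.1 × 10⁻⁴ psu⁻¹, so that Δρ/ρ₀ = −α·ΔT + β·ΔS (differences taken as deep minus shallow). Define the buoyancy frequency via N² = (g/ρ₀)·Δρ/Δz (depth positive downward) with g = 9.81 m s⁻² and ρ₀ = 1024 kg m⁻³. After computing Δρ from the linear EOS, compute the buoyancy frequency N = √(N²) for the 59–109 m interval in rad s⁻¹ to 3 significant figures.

ΔT = -4.8 K, ΔS = -0.27 psu (deep − shallow).
Δρ/ρ₀ = −αΔT + βΔS = 6.24 × 10⁻⁴ − 2.187 × 10⁻⁴ = 4.053 × 10⁻⁴, so Δρ ≈ 0.4150 kg m⁻³.
N² = (g/ρ₀)·Δρ/Δz = g·(Δρ/ρ₀)/Δz = 9.81 × 4.053 × 10⁻⁴ / 50 = 7.9520 × 10⁻⁵ s⁻².
N = √(7.9520 × 10⁻⁵) = 8.9174 × 10⁻³ rad s⁻¹ ≈ 8.92 × 10⁻³ rad s⁻¹.

8.92 × 10⁻³ rad s⁻¹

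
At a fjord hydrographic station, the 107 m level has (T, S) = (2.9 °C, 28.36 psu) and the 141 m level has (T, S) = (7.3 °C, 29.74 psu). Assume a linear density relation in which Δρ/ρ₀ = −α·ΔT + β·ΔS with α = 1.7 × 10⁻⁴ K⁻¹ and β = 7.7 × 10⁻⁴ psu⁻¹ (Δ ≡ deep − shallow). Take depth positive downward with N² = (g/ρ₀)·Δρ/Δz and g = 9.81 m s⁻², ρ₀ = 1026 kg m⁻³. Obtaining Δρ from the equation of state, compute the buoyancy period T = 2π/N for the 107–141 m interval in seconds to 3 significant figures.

659 s

ΔT = +4.4 K, ΔS = +1.38 psu (deep − shallow).
Δρ/ρ₀ = −αΔT + βΔS = -7.48 × 10⁻⁴ + 1.0626 × 10⁻³ = 3.146 × 10⁻⁴, so Δρ ≈ 0.3228 kg m⁻³.
N² = (g/ρ₀)·Δρ/Δz = g·(Δρ/ρ₀)/Δz = 9.81 × 3.146 × 10⁻⁴ / 34 = 9.0771 × 10⁻⁵ s⁻².
N = √(9.0771 × 10⁻⁵) = 9.5274 × 10⁻³ rad s⁻¹ → T = 2π/N = 659.49 s ≈ 659 s.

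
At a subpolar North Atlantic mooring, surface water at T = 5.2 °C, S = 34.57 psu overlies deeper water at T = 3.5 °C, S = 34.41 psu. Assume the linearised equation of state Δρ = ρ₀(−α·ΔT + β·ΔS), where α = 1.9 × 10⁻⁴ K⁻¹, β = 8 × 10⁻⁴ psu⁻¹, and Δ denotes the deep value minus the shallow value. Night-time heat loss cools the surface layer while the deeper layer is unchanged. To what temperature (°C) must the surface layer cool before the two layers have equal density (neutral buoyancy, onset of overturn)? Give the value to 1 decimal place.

Neutral buoyancy requires Δρ = 0, i.e. −α(T_deep − T_surf′) + β(S_deep − S_surf) = 0.
T_surf′ = T_deep − (β/α)·ΔS = 3.5 − (8 × 10⁻⁴/1.9 × 10⁻⁴)·(-0.16) = 4.174 °C.
Cooling required: 5.2 − (4.174) = 1.026 °C.

4.2 °C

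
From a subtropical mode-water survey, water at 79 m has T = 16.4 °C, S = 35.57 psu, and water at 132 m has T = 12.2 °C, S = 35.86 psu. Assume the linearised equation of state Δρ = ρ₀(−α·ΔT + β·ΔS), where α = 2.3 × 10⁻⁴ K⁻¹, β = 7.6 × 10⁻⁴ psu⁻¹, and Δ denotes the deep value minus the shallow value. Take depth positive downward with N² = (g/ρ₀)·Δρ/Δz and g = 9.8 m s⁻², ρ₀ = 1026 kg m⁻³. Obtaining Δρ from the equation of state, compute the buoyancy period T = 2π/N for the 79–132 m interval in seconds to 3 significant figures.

ΔT = -4.2 K, ΔS = +0.29 psu (deep − shallow).
Δρ/ρ₀ = −αΔT + βΔS = 9.66 × 10⁻⁴ + 2.204 × 10⁻⁴ = 1.1864 × 10⁻³, so Δρ ≈ 1.217 kg m⁻³.
N² = (g/ρ₀)·Δρ/Δz = g·(Δρ/ρ₀)/Δz = 9.8 × 1.1864 × 10⁻³ / 53 = 2.1937 × 10⁻⁴ s⁻².
N = √(2.1937 × 10⁻⁴) = 0.014811 rad s⁻¹ → T = 2π/N = 424.22 s ≈ 424 s.

424 s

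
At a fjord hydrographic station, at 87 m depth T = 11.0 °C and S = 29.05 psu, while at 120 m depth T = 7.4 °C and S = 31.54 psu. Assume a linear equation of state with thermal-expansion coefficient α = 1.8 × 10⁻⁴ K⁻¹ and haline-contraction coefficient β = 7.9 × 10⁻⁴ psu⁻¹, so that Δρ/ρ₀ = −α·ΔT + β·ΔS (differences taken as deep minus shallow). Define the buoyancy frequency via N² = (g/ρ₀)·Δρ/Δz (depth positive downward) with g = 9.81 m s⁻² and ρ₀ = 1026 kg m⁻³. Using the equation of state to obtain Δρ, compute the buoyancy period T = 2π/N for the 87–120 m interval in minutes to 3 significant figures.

3.76 min

ΔT = -3.6 K, ΔS = +2.49 psu (deep − shallow).
Δρ/ρ₀ = −αΔT + βΔS = 6.48 × 10⁻⁴ + 1.9671 × 10⁻³ = 2.6151 × 10⁻³, so Δρ ≈ 2.683 kg m⁻³.
N² = (g/ρ₀)·Δρ/Δz = g·(Δρ/ρ₀)/Δz = 9.81 × 2.6151 × 10⁻³ / 33 = 7.7740 × 10⁻⁴ s⁻².
N = √(7.7740 × 10⁻⁴) = 0.027882 rad s⁻¹ → T = 2π/N = 225.35 s = 3.7558 min ≈ 3.76 min.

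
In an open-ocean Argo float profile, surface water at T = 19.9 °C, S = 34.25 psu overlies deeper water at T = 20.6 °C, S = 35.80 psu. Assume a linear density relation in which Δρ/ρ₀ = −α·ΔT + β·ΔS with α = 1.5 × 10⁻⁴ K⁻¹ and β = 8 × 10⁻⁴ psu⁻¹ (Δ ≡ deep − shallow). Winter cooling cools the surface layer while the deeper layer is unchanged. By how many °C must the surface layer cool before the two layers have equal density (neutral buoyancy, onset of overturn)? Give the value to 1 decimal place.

7.6 °C

Neutral buoyancy requires Δρ = 0, i.e. −α(T_deep − T_surf′) + β(S_deep − S_surf) = 0.
T_surf′ = T_deep − (β/α)·ΔS = 20.6 − (8 × 10⁻⁴/1.5 × 10⁻⁴)·(+1.55) = 12.333 °C.
Cooling required: 19.9 − (12.333) = 7.567 °C.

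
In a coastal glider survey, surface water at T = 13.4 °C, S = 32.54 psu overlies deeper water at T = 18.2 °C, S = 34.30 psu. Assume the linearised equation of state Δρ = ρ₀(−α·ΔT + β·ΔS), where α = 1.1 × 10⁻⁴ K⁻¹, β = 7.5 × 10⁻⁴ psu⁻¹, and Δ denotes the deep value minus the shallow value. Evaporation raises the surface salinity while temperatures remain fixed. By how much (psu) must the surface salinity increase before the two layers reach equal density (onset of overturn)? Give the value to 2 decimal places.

Neutral buoyancy requires −α(T_deep − T_surf) + β(S_deep − S_surf′) = 0.
S_surf′ = S_deep − (α/β)·ΔT = 34.30 − (1.1 × 10⁻⁴/7.5 × 10⁻⁴)·(+4.8) = 33.5960 psu.
Increase required: 33.5960 − 32.54 = 1.0560 psu.

1.06 psu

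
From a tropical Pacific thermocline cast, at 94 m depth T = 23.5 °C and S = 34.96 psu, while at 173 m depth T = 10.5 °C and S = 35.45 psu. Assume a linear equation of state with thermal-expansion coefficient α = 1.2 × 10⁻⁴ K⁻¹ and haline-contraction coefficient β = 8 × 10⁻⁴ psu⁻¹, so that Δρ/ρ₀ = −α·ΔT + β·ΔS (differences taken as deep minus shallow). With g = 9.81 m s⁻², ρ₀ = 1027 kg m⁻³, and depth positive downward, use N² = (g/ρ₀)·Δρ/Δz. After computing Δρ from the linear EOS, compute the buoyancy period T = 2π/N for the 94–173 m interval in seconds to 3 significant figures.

404 s

ΔT = -13.0 K, ΔS = +0.49 psu (deep − shallow).
Δρ/ρ₀ = −αΔT + βΔS = 1.56 × 10⁻³ + 3.92 × 10⁻⁴ = 1.952 × 10⁻³, so Δρ ≈ 2.005 kg m⁻³.
N² = (g/ρ₀)·Δρ/Δz = g·(Δρ/ρ₀)/Δz = 9.81 × 1.952 × 10⁻³ / 79 = 2.4239 × 10⁻⁴ s⁻².
N = √(2.4239 × 10⁻⁴) = 0.015569 rad s⁻¹ → T = 2π/N = 403.57 s ≈ 404 s.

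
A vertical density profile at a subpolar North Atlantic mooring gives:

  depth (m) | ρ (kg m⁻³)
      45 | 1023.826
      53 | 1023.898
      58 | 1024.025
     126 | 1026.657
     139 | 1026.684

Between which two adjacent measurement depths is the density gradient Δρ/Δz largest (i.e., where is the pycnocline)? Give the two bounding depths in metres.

58–126 m

Compute the density gradient over each adjacent pair:
  45–53 m: Δρ/Δz = 0.072/8 = 9.0 × 10⁻³ kg m⁻⁴
  53–58 m: Δρ/Δz = 0.127/5 = 0.025 kg m⁻⁴
  58–126 m: Δρ/Δz = 2.632/68 = 0.039 kg m⁻⁴
  126–139 m: Δρ/Δz = 0.027/13 = 2.1 × 10⁻³ kg m⁻⁴
The largest gradient is in the 58–126 m interval — the pycnocline.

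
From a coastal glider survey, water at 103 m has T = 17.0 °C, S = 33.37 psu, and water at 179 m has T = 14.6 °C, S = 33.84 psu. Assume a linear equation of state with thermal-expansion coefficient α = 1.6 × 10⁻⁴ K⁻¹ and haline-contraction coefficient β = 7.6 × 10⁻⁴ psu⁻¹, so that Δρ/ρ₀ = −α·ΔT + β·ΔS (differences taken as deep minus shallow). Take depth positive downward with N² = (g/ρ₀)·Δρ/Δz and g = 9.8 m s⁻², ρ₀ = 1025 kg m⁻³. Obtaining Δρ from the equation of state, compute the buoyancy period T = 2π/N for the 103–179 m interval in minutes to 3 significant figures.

ΔT = -2.4 K, ΔS = +0.47 psu (deep − shallow).
Δρ/ρ₀ = −αΔT + βΔS = 3.84 × 10⁻⁴ + 3.572 × 10⁻⁴ = 7.412 × 10⁻⁴, so Δρ ≈ 0.7597 kg m⁻³.
N² = (g/ρ₀)·Δρ/Δz = g·(Δρ/ρ₀)/Δz = 9.8 × 7.412 × 10⁻⁴ / 76 = 9.5576 × 10⁻⁵ s⁻².
N = √(9.5576 × 10⁻⁵) = 9.7763 × 10⁻³ rad s⁻¹ → T = 2π/N = 642.70 s = 10.712 min ≈ 10.7 min.

10.7 min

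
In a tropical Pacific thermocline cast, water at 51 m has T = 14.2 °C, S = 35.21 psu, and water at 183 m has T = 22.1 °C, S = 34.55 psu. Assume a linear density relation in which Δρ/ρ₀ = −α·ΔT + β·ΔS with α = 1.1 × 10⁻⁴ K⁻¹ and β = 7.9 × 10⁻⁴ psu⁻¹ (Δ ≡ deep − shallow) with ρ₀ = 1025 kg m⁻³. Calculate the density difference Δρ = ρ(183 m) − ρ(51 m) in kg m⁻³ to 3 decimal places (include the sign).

-1.425 kg m⁻³

ΔT = +7.9 K, ΔS = -0.66 psu (deep − shallow).
Δρ/ρ₀ = −(1.1 × 10⁻⁴)(+7.9) + (7.9 × 10⁻⁴)(-0.66) = -1.3904 × 10⁻³.
Δρ = 1025 × (-1.3904 × 10⁻³) = -1.425 kg m⁻³.
Negative Δρ: lighter below, statically unstable.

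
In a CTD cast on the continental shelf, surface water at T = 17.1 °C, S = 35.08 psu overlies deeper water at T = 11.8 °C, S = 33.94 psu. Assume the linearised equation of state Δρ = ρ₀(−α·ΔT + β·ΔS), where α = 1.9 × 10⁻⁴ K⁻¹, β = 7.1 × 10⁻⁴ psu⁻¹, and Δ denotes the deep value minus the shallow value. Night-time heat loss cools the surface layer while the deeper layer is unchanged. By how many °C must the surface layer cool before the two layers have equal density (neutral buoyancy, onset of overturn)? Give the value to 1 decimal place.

1.0 °C

Neutral buoyancy requires Δρ = 0, i.e. −α(T_deep − T_surf′) + β(S_deep − S_surf) = 0.
T_surf′ = T_deep − (β/α)·ΔS = 11.8 − (7.1 × 10⁻⁴/1.9 × 10⁻⁴)·(-1.14) = 16.060 °C.
Cooling required: 17.1 − (16.060) = 1.040 °C.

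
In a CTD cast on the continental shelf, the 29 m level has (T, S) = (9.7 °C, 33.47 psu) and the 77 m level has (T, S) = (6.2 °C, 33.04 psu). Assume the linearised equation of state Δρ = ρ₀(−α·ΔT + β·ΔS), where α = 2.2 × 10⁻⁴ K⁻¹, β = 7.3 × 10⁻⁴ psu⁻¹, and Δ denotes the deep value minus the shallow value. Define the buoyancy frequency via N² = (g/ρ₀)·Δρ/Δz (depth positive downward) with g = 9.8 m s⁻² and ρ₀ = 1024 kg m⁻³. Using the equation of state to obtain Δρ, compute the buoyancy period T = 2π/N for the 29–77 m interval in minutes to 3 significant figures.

10.9 min

ΔT = -3.5 K, ΔS = -0.43 psu (deep − shallow).
Δρ/ρ₀ = −αΔT + βΔS = 7.70 × 10⁻⁴ − 3.139 × 10⁻⁴ = 4.561 × 10⁻⁴, so Δρ ≈ 0.4670 kg m⁻³.
N² = (g/ρ₀)·Δρ/Δz = g·(Δρ/ρ₀)/Δz = 9.8 × 4.561 × 10⁻⁴ / 48 = 9.3120 × 10⁻⁵ s⁻².
N = √(9.3120 × 10⁻⁵) = 9.6499 × 10⁻³ rad s⁻¹ → T = 2π/N = 651.11 s = 10.852 min ≈ 10.9 min.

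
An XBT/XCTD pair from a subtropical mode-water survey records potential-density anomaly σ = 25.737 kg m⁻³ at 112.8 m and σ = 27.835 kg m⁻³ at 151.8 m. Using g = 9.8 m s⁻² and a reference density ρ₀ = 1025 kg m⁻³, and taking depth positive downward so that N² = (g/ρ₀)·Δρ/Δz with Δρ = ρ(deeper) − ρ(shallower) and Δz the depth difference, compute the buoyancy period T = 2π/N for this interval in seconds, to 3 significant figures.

277 s

Δρ = 1027.835 − 1025.737 = 2.098 kg m⁻³ over Δz = 151.8 − 112.8 = 39 m.
N² = (9.8/1025) × (2.098/39) = 5.1433 × 10⁻⁴ s⁻².
N = √(5.1433 × 10⁻⁴) = 0.022679 rad s⁻¹, so T = 2π/N = 277.05 s ≈ 277 s.
A positive N² confirms static stability across the interval.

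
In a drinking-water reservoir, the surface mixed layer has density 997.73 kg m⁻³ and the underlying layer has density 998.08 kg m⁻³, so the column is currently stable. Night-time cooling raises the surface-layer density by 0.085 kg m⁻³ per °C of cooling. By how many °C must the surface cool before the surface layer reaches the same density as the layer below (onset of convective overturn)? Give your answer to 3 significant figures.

Density deficit of the surface layer: 998.08 − 997.73 = 0.35 kg m⁻³.
Required change = 0.35 / 0.085 = 4.12 °C.

4.12 °C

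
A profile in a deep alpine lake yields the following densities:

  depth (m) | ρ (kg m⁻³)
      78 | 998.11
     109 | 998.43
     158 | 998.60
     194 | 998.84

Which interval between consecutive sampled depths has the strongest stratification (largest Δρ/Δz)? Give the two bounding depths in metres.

Compute the density gradient over each adjacent pair:
  78–109 m: Δρ/Δz = 0.32/31 = 0.010 kg m⁻⁴
  109–158 m: Δρ/Δz = 0.17/49 = 3.5 × 10⁻³ kg m⁻⁴
  158–194 m: Δρ/Δz = 0.24/36 = 6.7 × 10⁻³ kg m⁻⁴
The largest gradient is in the 78–109 m interval — the pycnocline.

78–109 m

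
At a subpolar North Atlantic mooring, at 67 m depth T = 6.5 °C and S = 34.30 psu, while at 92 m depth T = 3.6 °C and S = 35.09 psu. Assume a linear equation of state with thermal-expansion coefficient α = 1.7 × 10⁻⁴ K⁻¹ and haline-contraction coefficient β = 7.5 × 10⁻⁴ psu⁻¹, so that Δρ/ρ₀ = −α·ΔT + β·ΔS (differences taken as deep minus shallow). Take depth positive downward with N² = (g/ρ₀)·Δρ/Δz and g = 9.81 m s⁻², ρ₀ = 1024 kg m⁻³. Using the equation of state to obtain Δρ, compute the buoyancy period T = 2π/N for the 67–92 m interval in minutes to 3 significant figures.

ΔT = -2.9 K, ΔS = +0.79 psu (deep − shallow).
Δρ/ρ₀ = −αΔT + βΔS = 4.93 × 10⁻⁴ + 5.925 × 10⁻⁴ = 1.0855 × 10⁻³, so Δρ ≈ 1.112 kg m⁻³.
N² = (g/ρ₀)·Δρ/Δz = g·(Δρ/ρ₀)/Δz = 9.81 × 1.0855 × 10⁻³ / 25 = 4.2595 × 10⁻⁴ s⁻².
N = √(4.2595 × 10⁻⁴) = 0.020639 rad s⁻¹ → T = 2π/N = 304.43 s = 5.0738 min ≈ 5.07 min.

5.07 min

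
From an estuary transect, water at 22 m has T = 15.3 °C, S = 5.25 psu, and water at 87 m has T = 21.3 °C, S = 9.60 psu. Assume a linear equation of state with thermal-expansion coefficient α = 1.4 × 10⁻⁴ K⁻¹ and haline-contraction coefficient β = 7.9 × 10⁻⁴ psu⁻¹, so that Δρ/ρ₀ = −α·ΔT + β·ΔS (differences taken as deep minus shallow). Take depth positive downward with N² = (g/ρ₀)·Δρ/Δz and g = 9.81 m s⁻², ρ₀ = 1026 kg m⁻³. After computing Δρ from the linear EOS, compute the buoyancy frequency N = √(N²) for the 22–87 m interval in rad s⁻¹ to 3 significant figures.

0.0198 rad s⁻¹

ΔT = +6.0 K, ΔS = +4.35 psu (deep − shallow).
Δρ/ρ₀ = −αΔT + βΔS = -8.40 × 10⁻⁴ + 3.4365 × 10⁻³ = 2.5965 × 10⁻³, so Δρ ≈ 2.664 kg m⁻³.
N² = (g/ρ₀)·Δρ/Δz = g·(Δρ/ρ₀)/Δz = 9.81 × 2.5965 × 10⁻³ / 65 = 3.9187 × 10⁻⁴ s⁻².
N = √(3.9187 × 10⁻⁴) = 0.019796 rad s⁻¹ ≈ 0.0198 rad s⁻¹.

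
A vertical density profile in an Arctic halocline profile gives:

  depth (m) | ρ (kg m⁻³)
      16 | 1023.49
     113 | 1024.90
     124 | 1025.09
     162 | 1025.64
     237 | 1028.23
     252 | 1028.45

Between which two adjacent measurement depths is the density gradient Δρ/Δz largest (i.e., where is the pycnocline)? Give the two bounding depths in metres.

162–237 m

Compute the density gradient over each adjacent pair:
  16–113 m: Δρ/Δz = 1.41/97 = 0.015 kg m⁻⁴
  113–124 m: Δρ/Δz = 0.19/11 = 0.017 kg m⁻⁴
  124–162 m: Δρ/Δz = 0.55/38 = 0.014 kg m⁻⁴
  162–237 m: Δρ/Δz = 2.59/75 = 0.035 kg m⁻⁴
  237–252 m: Δρ/Δz = 0.22/15 = 0.015 kg m⁻⁴
The largest gradient is in the 162–237 m interval — the pycnocline.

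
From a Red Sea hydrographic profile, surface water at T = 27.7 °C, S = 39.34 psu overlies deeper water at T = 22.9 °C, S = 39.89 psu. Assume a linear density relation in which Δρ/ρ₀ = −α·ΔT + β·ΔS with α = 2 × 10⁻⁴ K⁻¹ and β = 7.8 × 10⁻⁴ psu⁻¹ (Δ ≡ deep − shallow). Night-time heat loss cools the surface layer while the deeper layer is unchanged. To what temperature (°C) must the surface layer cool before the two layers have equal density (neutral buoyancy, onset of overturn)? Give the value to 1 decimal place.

Neutral buoyancy requires Δρ = 0, i.e. −α(T_deep − T_surf′) + β(S_deep − S_surf) = 0.
T_surf′ = T_deep − (β/α)·ΔS = 22.9 − (7.8 × 10⁻⁴/2 × 10⁻⁴)·(+0.55) = 20.755 °C.
Cooling required: 27.7 − (20.755) = 6.945 °C.

20.8 °C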